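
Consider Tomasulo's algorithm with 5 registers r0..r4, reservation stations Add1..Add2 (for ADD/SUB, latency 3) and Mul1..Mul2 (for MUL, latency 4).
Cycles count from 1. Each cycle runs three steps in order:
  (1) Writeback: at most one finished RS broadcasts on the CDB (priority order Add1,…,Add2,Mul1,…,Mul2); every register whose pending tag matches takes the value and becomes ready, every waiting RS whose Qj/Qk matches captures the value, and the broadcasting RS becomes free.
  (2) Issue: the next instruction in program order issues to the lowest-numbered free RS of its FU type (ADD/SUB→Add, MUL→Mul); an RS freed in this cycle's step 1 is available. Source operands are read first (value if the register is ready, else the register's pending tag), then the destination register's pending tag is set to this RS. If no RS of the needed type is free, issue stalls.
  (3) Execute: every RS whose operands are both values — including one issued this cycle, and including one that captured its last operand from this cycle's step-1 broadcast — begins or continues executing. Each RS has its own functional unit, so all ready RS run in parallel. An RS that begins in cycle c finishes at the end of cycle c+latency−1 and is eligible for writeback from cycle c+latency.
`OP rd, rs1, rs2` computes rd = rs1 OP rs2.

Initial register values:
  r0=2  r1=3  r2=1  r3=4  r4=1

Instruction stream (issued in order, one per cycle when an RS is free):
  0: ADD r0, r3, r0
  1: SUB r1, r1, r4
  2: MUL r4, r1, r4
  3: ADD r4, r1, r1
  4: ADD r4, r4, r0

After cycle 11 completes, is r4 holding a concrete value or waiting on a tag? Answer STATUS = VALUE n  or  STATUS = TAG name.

STATUS = VALUE 10

  c1: issue ADD r0<-Add1  regs: r0:Add1,r1:3,r2:1,r3:4,r4:1
  c2: issue SUB r1<-Add2  regs: r0:Add1,r1:Add2,r2:1,r3:4,r4:1
  c3: issue MUL r4<-Mul1  regs: r0:Add1,r1:Add2,r2:1,r3:4,r4:Mul1
  c4: CDB Add1=6; issue ADD r4<-Add1  regs: r0:6,r1:Add2,r2:1,r3:4,r4:Add1
  c5: CDB Add2=2; issue ADD r4<-Add2  regs: r0:6,r1:2,r2:1,r3:4,r4:Add2
  c6: -  regs: r0:6,r1:2,r2:1,r3:4,r4:Add2
  c7: -  regs: r0:6,r1:2,r2:1,r3:4,r4:Add2
  c8: CDB Add1=4  regs: r0:6,r1:2,r2:1,r3:4,r4:Add2
  c9: CDB Mul1=2  regs: r0:6,r1:2,r2:1,r3:4,r4:Add2
  c10: -  regs: r0:6,r1:2,r2:1,r3:4,r4:Add2
  c11: CDB Add2=10  regs: r0:6,r1:2,r2:1,r3:4,r4:10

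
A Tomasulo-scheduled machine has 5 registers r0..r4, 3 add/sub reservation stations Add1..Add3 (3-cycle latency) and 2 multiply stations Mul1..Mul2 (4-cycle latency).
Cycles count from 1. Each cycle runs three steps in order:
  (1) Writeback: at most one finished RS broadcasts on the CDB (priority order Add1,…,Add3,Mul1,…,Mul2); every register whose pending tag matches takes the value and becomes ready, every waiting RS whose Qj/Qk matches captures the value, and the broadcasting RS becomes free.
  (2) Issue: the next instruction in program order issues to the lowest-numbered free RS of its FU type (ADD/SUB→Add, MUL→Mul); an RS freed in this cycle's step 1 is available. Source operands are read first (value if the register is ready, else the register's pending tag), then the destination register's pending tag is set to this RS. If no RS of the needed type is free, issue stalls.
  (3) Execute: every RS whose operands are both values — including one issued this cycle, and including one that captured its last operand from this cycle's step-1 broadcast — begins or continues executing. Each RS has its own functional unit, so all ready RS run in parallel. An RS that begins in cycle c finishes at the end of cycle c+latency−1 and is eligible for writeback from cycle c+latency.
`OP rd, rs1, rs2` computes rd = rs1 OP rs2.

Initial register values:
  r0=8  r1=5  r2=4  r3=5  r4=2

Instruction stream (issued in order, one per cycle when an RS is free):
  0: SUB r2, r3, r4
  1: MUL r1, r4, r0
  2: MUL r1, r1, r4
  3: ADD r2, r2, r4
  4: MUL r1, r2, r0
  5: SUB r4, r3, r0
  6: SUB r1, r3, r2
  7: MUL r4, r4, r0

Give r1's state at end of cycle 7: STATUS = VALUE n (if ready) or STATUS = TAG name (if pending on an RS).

c1: issue SUB r2<-Add1 | r0:8,r1:5,r2:Add1,r3:5,r4:2
c2: issue MUL r1<-Mul1 | r0:8,r1:Mul1,r2:Add1,r3:5,r4:2
c3: issue MUL r1<-Mul2 | r0:8,r1:Mul2,r2:Add1,r3:5,r4:2
c4: CDB Add1=3; issue ADD r2<-Add1 | r0:8,r1:Mul2,r2:Add1,r3:5,r4:2
c5: stall | r0:8,r1:Mul2,r2:Add1,r3:5,r4:2
c6: CDB Mul1=16; issue MUL r1<-Mul1 | r0:8,r1:Mul1,r2:Add1,r3:5,r4:2
c7: CDB Add1=5; issue SUB r4<-Add1 | r0:8,r1:Mul1,r2:5,r3:5,r4:Add1

STATUS = TAG Mul1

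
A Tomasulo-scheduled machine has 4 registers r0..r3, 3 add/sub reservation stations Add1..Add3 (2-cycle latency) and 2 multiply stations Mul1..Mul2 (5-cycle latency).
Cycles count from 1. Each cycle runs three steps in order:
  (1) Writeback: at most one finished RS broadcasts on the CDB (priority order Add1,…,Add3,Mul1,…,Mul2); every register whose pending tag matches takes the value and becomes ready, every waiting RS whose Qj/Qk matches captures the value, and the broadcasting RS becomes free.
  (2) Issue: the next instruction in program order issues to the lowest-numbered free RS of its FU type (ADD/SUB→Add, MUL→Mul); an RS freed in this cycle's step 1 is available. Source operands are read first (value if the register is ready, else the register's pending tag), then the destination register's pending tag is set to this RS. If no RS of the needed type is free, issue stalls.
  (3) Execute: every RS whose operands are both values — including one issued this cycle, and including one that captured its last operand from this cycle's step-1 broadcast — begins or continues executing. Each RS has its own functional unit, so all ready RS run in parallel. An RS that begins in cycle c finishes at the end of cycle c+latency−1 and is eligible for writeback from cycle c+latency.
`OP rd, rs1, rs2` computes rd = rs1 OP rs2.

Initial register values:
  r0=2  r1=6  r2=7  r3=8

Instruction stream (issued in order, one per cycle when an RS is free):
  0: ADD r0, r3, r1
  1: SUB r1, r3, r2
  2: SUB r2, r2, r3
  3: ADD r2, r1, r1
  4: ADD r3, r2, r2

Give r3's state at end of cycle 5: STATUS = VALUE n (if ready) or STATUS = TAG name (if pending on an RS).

STATUS = TAG Add1

cycle 1: issue ADD r0<-Add1 // r0:Add1,r1:6,r2:7,r3:8
cycle 2: issue SUB r1<-Add2 // r0:Add1,r1:Add2,r2:7,r3:8
cycle 3: CDB Add1=14; issue SUB r2<-Add1 // r0:14,r1:Add2,r2:Add1,r3:8
cycle 4: CDB Add2=1; issue ADD r2<-Add2 // r0:14,r1:1,r2:Add2,r3:8
cycle 5: CDB Add1=-1; issue ADD r3<-Add1 // r0:14,r1:1,r2:Add2,r3:Add1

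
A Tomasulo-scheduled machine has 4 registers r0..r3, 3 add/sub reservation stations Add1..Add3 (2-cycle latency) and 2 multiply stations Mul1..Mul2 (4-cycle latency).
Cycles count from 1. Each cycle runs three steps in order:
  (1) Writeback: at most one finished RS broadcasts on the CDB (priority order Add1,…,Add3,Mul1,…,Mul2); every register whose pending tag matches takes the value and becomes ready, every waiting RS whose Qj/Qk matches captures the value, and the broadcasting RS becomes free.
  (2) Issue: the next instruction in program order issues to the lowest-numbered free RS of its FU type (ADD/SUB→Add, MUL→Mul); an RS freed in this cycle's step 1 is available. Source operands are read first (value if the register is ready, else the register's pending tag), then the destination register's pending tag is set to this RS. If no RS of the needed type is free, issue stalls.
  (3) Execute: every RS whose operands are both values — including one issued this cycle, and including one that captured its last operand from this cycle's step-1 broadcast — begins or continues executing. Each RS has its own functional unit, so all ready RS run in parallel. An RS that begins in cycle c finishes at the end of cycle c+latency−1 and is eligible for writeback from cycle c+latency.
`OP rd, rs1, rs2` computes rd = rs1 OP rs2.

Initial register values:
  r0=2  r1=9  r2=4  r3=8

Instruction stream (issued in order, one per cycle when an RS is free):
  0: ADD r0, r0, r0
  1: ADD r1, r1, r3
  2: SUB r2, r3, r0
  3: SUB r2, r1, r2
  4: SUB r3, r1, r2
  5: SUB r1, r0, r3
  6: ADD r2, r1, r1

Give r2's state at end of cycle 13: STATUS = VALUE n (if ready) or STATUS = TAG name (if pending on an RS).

  c1: issue ADD r0<-Add1  regs: r0:Add1,r1:9,r2:4,r3:8
  c2: issue ADD r1<-Add2  regs: r0:Add1,r1:Add2,r2:4,r3:8
  c3: CDB Add1=4; issue SUB r2<-Add1  regs: r0:4,r1:Add2,r2:Add1,r3:8
  c4: CDB Add2=17; issue SUB r2<-Add2  regs: r0:4,r1:17,r2:Add2,r3:8
  c5: CDB Add1=4; issue SUB r3<-Add1  regs: r0:4,r1:17,r2:Add2,r3:Add1
  c6: issue SUB r1<-Add3  regs: r0:4,r1:Add3,r2:Add2,r3:Add1
  c7: CDB Add2=13; issue ADD r2<-Add2  regs: r0:4,r1:Add3,r2:Add2,r3:Add1
  c8: -  regs: r0:4,r1:Add3,r2:Add2,r3:Add1
  c9: CDB Add1=4  regs: r0:4,r1:Add3,r2:Add2,r3:4
  c10: -  regs: r0:4,r1:Add3,r2:Add2,r3:4
  c11: CDB Add3=0  regs: r0:4,r1:0,r2:Add2,r3:4
  c12: -  regs: r0:4,r1:0,r2:Add2,r3:4
  c13: CDB Add2=0  regs: r0:4,r1:0,r2:0,r3:4

STATUS = VALUE 0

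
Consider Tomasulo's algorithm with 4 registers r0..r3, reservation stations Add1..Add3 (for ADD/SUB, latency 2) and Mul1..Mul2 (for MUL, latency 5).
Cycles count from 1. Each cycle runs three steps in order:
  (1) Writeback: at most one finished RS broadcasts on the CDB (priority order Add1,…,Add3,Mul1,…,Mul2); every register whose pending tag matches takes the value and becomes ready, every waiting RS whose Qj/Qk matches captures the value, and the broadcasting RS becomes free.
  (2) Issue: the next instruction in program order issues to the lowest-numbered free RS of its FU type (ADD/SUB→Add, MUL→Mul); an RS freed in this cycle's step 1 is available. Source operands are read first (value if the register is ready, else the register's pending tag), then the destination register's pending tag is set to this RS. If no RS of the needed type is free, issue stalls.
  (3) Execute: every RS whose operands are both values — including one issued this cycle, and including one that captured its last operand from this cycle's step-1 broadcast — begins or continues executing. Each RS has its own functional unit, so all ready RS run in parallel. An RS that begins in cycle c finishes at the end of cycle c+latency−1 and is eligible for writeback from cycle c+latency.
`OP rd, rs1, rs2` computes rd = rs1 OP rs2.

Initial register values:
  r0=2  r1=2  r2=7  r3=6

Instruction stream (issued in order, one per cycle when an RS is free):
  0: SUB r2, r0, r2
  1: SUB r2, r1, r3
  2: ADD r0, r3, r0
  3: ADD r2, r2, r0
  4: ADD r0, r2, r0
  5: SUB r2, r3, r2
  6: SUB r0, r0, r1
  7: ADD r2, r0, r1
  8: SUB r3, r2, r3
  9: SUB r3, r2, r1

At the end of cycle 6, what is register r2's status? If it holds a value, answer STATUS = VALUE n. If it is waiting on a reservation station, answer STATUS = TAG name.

STATUS = TAG Add3

c1: issue SUB r2<-Add1 | r0:2,r1:2,r2:Add1,r3:6
c2: issue SUB r2<-Add2 | r0:2,r1:2,r2:Add2,r3:6
c3: CDB Add1=-5; issue ADD r0<-Add1 | r0:Add1,r1:2,r2:Add2,r3:6
c4: CDB Add2=-4; issue ADD r2<-Add2 | r0:Add1,r1:2,r2:Add2,r3:6
c5: CDB Add1=8; issue ADD r0<-Add1 | r0:Add1,r1:2,r2:Add2,r3:6
c6: issue SUB r2<-Add3 | r0:Add1,r1:2,r2:Add3,r3:6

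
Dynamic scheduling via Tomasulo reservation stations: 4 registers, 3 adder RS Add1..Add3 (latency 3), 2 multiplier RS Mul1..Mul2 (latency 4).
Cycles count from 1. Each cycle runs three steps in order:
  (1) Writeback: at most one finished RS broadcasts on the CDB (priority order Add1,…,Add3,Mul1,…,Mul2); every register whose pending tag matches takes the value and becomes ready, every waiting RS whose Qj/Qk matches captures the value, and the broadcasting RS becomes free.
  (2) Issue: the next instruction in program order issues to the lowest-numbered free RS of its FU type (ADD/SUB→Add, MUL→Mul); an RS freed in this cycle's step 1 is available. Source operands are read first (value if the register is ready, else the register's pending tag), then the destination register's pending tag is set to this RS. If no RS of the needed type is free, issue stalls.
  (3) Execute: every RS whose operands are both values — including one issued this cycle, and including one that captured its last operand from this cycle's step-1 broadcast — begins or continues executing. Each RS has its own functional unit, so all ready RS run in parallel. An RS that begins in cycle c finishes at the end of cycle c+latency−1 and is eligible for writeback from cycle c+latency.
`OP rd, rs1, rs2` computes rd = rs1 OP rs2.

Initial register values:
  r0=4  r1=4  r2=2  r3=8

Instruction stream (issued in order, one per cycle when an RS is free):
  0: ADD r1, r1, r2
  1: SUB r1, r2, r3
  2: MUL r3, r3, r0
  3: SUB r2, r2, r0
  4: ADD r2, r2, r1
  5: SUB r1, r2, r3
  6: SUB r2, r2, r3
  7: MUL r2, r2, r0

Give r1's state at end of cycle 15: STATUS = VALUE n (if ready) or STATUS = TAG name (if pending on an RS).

  c1: issue ADD r1<-Add1  regs: r0:4,r1:Add1,r2:2,r3:8
  c2: issue SUB r1<-Add2  regs: r0:4,r1:Add2,r2:2,r3:8
  c3: issue MUL r3<-Mul1  regs: r0:4,r1:Add2,r2:2,r3:Mul1
  c4: CDB Add1=6; issue SUB r2<-Add1  regs: r0:4,r1:Add2,r2:Add1,r3:Mul1
  c5: CDB Add2=-6; issue ADD r2<-Add2  regs: r0:4,r1:-6,r2:Add2,r3:Mul1
  c6: issue SUB r1<-Add3  regs: r0:4,r1:Add3,r2:Add2,r3:Mul1
  c7: CDB Add1=-2; issue SUB r2<-Add1  regs: r0:4,r1:Add3,r2:Add1,r3:Mul1
  c8: CDB Mul1=32; issue MUL r2<-Mul1  regs: r0:4,r1:Add3,r2:Mul1,r3:32
  c9: -  regs: r0:4,r1:Add3,r2:Mul1,r3:32
  c10: CDB Add2=-8  regs: r0:4,r1:Add3,r2:Mul1,r3:32
  c11: -  regs: r0:4,r1:Add3,r2:Mul1,r3:32
  c12: -  regs: r0:4,r1:Add3,r2:Mul1,r3:32
  c13: CDB Add1=-40  regs: r0:4,r1:Add3,r2:Mul1,r3:32
  c14: CDB Add3=-40  regs: r0:4,r1:-40,r2:Mul1,r3:32
  c15: -  regs: r0:4,r1:-40,r2:Mul1,r3:32

STATUS = VALUE -40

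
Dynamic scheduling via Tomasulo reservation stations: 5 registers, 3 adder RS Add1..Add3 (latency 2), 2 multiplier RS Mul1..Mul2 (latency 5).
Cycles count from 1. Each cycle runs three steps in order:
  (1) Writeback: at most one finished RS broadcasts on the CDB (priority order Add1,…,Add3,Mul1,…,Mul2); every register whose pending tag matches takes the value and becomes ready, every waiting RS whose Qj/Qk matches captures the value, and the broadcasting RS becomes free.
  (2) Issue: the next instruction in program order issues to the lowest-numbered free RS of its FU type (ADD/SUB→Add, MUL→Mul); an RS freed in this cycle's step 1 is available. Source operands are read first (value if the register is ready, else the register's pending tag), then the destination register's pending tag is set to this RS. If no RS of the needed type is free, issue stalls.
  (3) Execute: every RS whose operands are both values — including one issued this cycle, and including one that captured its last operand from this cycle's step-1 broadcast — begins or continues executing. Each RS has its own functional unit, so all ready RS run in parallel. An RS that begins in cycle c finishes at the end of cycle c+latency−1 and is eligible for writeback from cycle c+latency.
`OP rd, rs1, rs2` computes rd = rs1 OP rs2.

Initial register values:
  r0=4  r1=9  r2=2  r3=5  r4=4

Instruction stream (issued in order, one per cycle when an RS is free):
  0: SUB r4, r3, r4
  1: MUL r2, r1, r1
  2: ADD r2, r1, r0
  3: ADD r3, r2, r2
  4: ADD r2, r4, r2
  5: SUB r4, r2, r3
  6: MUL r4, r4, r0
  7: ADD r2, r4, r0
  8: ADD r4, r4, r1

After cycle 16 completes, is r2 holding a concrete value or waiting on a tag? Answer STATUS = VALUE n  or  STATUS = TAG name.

STATUS = TAG Add1

cycle 1: issue SUB r4<-Add1 // r0:4,r1:9,r2:2,r3:5,r4:Add1
cycle 2: issue MUL r2<-Mul1 // r0:4,r1:9,r2:Mul1,r3:5,r4:Add1
cycle 3: CDB Add1=1; issue ADD r2<-Add1 // r0:4,r1:9,r2:Add1,r3:5,r4:1
cycle 4: issue ADD r3<-Add2 // r0:4,r1:9,r2:Add1,r3:Add2,r4:1
cycle 5: CDB Add1=13; issue ADD r2<-Add1 // r0:4,r1:9,r2:Add1,r3:Add2,r4:1
cycle 6: issue SUB r4<-Add3 // r0:4,r1:9,r2:Add1,r3:Add2,r4:Add3
cycle 7: CDB Add1=14; issue MUL r4<-Mul2 // r0:4,r1:9,r2:14,r3:Add2,r4:Mul2
cycle 8: CDB Add2=26; issue ADD r2<-Add1 // r0:4,r1:9,r2:Add1,r3:26,r4:Mul2
cycle 9: CDB Mul1=81; issue ADD r4<-Add2 // r0:4,r1:9,r2:Add1,r3:26,r4:Add2
cycle 10: CDB Add3=-12 // r0:4,r1:9,r2:Add1,r3:26,r4:Add2
cycle 11: - // r0:4,r1:9,r2:Add1,r3:26,r4:Add2
cycle 12: - // r0:4,r1:9,r2:Add1,r3:26,r4:Add2
cycle 13: - // r0:4,r1:9,r2:Add1,r3:26,r4:Add2
cycle 14: - // r0:4,r1:9,r2:Add1,r3:26,r4:Add2
cycle 15: CDB Mul2=-48 // r0:4,r1:9,r2:Add1,r3:26,r4:Add2
cycle 16: - // r0:4,r1:9,r2:Add1,r3:26,r4:Add2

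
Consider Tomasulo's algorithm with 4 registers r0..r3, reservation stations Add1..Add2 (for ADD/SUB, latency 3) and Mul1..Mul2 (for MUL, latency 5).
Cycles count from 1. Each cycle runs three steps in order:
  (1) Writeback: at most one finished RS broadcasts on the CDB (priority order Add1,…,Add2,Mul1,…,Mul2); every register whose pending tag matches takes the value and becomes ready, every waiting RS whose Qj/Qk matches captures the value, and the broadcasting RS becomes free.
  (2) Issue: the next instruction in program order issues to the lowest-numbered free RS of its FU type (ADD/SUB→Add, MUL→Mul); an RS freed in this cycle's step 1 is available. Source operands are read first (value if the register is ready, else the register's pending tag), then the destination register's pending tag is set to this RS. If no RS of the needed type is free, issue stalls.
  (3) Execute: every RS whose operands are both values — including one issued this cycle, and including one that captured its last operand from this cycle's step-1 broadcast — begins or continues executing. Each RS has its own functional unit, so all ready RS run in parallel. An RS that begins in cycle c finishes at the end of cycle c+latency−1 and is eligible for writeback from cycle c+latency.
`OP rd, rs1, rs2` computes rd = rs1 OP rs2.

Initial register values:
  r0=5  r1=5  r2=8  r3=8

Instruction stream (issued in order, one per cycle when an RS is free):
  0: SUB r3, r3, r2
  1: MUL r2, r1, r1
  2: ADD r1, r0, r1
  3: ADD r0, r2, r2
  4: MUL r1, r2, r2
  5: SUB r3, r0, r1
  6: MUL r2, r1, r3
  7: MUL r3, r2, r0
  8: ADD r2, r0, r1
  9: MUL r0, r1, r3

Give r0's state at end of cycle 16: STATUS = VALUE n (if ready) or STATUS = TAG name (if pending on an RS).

STATUS = VALUE 50

  c1: issue SUB r3<-Add1  regs: r0:5,r1:5,r2:8,r3:Add1
  c2: issue MUL r2<-Mul1  regs: r0:5,r1:5,r2:Mul1,r3:Add1
  c3: issue ADD r1<-Add2  regs: r0:5,r1:Add2,r2:Mul1,r3:Add1
  c4: CDB Add1=0; issue ADD r0<-Add1  regs: r0:Add1,r1:Add2,r2:Mul1,r3:0
  c5: issue MUL r1<-Mul2  regs: r0:Add1,r1:Mul2,r2:Mul1,r3:0
  c6: CDB Add2=10; issue SUB r3<-Add2  regs: r0:Add1,r1:Mul2,r2:Mul1,r3:Add2
  c7: CDB Mul1=25; issue MUL r2<-Mul1  regs: r0:Add1,r1:Mul2,r2:Mul1,r3:Add2
  c8: stall  regs: r0:Add1,r1:Mul2,r2:Mul1,r3:Add2
  c9: stall  regs: r0:Add1,r1:Mul2,r2:Mul1,r3:Add2
  c10: CDB Add1=50; stall  regs: r0:50,r1:Mul2,r2:Mul1,r3:Add2
  c11: stall  regs: r0:50,r1:Mul2,r2:Mul1,r3:Add2
  c12: CDB Mul2=625; issue MUL r3<-Mul2  regs: r0:50,r1:625,r2:Mul1,r3:Mul2
  c13: issue ADD r2<-Add1  regs: r0:50,r1:625,r2:Add1,r3:Mul2
  c14: stall  regs: r0:50,r1:625,r2:Add1,r3:Mul2
  c15: CDB Add2=-575; stall  regs: r0:50,r1:625,r2:Add1,r3:Mul2
  c16: CDB Add1=675; stall  regs: r0:50,r1:625,r2:675,r3:Mul2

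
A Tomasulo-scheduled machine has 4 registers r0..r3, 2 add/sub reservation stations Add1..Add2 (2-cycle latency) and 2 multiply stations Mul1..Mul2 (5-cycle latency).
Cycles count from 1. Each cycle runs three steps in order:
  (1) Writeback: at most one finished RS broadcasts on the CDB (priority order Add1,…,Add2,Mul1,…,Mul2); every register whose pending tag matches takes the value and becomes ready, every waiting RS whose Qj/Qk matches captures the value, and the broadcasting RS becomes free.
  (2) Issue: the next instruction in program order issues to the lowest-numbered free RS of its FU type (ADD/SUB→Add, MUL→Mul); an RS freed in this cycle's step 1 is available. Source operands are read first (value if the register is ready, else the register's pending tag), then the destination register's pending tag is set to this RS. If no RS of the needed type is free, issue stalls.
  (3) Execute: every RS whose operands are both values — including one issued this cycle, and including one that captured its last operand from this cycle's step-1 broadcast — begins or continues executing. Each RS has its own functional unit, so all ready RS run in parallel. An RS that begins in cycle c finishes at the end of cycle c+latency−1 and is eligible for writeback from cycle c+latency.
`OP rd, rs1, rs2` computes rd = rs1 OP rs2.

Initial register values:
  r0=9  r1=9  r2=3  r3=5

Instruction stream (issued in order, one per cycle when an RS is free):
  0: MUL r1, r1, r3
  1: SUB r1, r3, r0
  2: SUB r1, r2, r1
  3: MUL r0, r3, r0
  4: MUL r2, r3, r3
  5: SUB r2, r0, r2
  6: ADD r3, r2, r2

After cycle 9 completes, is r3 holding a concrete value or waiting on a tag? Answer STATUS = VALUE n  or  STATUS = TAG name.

STATUS = TAG Add2

  c1: issue MUL r1<-Mul1  regs: r0:9,r1:Mul1,r2:3,r3:5
  c2: issue SUB r1<-Add1  regs: r0:9,r1:Add1,r2:3,r3:5
  c3: issue SUB r1<-Add2  regs: r0:9,r1:Add2,r2:3,r3:5
  c4: CDB Add1=-4; issue MUL r0<-Mul2  regs: r0:Mul2,r1:Add2,r2:3,r3:5
  c5: stall  regs: r0:Mul2,r1:Add2,r2:3,r3:5
  c6: CDB Add2=7; stall  regs: r0:Mul2,r1:7,r2:3,r3:5
  c7: CDB Mul1=45; issue MUL r2<-Mul1  regs: r0:Mul2,r1:7,r2:Mul1,r3:5
  c8: issue SUB r2<-Add1  regs: r0:Mul2,r1:7,r2:Add1,r3:5
  c9: CDB Mul2=45; issue ADD r3<-Add2  regs: r0:45,r1:7,r2:Add1,r3:Add2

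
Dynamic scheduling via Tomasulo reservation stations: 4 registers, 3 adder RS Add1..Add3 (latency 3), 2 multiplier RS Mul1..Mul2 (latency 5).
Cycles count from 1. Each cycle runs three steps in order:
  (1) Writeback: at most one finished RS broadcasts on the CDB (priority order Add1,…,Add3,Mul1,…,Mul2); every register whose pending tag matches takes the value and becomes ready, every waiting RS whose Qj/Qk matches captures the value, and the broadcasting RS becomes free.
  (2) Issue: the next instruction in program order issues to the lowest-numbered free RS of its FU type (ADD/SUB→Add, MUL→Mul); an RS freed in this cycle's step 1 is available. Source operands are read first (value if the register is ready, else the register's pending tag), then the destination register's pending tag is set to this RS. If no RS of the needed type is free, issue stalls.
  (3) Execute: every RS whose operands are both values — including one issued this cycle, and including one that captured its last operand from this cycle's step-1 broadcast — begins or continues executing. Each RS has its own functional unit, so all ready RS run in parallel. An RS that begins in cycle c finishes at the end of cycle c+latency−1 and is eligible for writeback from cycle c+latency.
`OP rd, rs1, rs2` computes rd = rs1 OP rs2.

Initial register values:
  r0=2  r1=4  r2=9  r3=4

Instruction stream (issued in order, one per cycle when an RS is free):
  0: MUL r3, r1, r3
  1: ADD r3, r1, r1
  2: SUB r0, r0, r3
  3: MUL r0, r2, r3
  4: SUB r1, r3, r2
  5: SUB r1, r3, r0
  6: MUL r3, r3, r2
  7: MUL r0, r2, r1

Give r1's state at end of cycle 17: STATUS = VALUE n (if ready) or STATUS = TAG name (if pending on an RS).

STATUS = VALUE -64

  c1: issue MUL r3<-Mul1  regs: r0:2,r1:4,r2:9,r3:Mul1
  c2: issue ADD r3<-Add1  regs: r0:2,r1:4,r2:9,r3:Add1
  c3: issue SUB r0<-Add2  regs: r0:Add2,r1:4,r2:9,r3:Add1
  c4: issue MUL r0<-Mul2  regs: r0:Mul2,r1:4,r2:9,r3:Add1
  c5: CDB Add1=8; issue SUB r1<-Add1  regs: r0:Mul2,r1:Add1,r2:9,r3:8
  c6: CDB Mul1=16; issue SUB r1<-Add3  regs: r0:Mul2,r1:Add3,r2:9,r3:8
  c7: issue MUL r3<-Mul1  regs: r0:Mul2,r1:Add3,r2:9,r3:Mul1
  c8: CDB Add1=-1; stall  regs: r0:Mul2,r1:Add3,r2:9,r3:Mul1
  c9: CDB Add2=-6; stall  regs: r0:Mul2,r1:Add3,r2:9,r3:Mul1
  c10: CDB Mul2=72; issue MUL r0<-Mul2  regs: r0:Mul2,r1:Add3,r2:9,r3:Mul1
  c11: -  regs: r0:Mul2,r1:Add3,r2:9,r3:Mul1
  c12: CDB Mul1=72  regs: r0:Mul2,r1:Add3,r2:9,r3:72
  c13: CDB Add3=-64  regs: r0:Mul2,r1:-64,r2:9,r3:72
  c14: -  regs: r0:Mul2,r1:-64,r2:9,r3:72
  c15: -  regs: r0:Mul2,r1:-64,r2:9,r3:72
  c16: -  regs: r0:Mul2,r1:-64,r2:9,r3:72
  c17: -  regs: r0:Mul2,r1:-64,r2:9,r3:72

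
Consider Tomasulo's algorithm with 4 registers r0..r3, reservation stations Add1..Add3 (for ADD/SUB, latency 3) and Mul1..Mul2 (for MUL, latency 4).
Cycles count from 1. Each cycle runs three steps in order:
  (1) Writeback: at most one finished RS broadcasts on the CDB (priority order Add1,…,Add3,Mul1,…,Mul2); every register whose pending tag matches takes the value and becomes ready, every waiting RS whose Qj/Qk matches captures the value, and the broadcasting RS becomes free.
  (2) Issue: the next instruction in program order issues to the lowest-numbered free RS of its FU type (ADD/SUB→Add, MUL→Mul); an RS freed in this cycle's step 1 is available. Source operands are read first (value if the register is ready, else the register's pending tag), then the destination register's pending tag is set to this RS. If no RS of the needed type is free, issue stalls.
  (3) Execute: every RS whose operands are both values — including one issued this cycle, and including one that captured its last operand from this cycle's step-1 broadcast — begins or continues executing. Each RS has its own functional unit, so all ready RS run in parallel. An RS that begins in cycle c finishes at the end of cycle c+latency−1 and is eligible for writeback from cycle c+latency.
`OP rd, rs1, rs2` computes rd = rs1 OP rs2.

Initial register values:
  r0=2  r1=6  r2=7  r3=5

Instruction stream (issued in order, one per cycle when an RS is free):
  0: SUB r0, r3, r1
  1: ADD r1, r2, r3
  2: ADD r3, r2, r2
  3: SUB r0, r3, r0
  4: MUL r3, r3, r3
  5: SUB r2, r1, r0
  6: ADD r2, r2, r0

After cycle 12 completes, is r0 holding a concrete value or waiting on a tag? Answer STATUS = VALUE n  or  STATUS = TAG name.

STATUS = VALUE 15

c1: issue SUB r0<-Add1 | r0:Add1,r1:6,r2:7,r3:5
c2: issue ADD r1<-Add2 | r0:Add1,r1:Add2,r2:7,r3:5
c3: issue ADD r3<-Add3 | r0:Add1,r1:Add2,r2:7,r3:Add3
c4: CDB Add1=-1; issue SUB r0<-Add1 | r0:Add1,r1:Add2,r2:7,r3:Add3
c5: CDB Add2=12; issue MUL r3<-Mul1 | r0:Add1,r1:12,r2:7,r3:Mul1
c6: CDB Add3=14; issue SUB r2<-Add2 | r0:Add1,r1:12,r2:Add2,r3:Mul1
c7: issue ADD r2<-Add3 | r0:Add1,r1:12,r2:Add3,r3:Mul1
c8: - | r0:Add1,r1:12,r2:Add3,r3:Mul1
c9: CDB Add1=15 | r0:15,r1:12,r2:Add3,r3:Mul1
c10: CDB Mul1=196 | r0:15,r1:12,r2:Add3,r3:196
c11: - | r0:15,r1:12,r2:Add3,r3:196
c12: CDB Add2=-3 | r0:15,r1:12,r2:Add3,r3:196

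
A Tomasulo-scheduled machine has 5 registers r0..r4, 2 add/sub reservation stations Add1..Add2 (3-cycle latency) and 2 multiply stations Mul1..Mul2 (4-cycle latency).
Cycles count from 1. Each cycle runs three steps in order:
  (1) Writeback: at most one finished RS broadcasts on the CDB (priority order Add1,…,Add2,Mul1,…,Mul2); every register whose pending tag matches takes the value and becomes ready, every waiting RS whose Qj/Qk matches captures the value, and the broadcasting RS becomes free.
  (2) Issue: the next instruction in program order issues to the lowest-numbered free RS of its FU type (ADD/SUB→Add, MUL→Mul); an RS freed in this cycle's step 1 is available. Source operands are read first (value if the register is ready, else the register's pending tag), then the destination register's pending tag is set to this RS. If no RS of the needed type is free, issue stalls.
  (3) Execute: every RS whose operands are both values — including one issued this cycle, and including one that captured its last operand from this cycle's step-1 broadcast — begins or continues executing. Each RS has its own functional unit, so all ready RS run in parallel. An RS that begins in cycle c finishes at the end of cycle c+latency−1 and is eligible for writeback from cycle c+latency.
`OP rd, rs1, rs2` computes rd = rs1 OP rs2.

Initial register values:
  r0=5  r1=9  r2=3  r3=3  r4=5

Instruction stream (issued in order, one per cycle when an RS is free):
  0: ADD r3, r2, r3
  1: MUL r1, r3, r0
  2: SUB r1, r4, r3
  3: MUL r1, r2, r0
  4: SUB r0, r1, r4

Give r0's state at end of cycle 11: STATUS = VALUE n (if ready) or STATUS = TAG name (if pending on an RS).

STATUS = TAG Add1

  c1: issue ADD r3<-Add1  regs: r0:5,r1:9,r2:3,r3:Add1,r4:5
  c2: issue MUL r1<-Mul1  regs: r0:5,r1:Mul1,r2:3,r3:Add1,r4:5
  c3: issue SUB r1<-Add2  regs: r0:5,r1:Add2,r2:3,r3:Add1,r4:5
  c4: CDB Add1=6; issue MUL r1<-Mul2  regs: r0:5,r1:Mul2,r2:3,r3:6,r4:5
  c5: issue SUB r0<-Add1  regs: r0:Add1,r1:Mul2,r2:3,r3:6,r4:5
  c6: -  regs: r0:Add1,r1:Mul2,r2:3,r3:6,r4:5
  c7: CDB Add2=-1  regs: r0:Add1,r1:Mul2,r2:3,r3:6,r4:5
  c8: CDB Mul1=30  regs: r0:Add1,r1:Mul2,r2:3,r3:6,r4:5
  c9: CDB Mul2=15  regs: r0:Add1,r1:15,r2:3,r3:6,r4:5
  c10: -  regs: r0:Add1,r1:15,r2:3,r3:6,r4:5
  c11: -  regs: r0:Add1,r1:15,r2:3,r3:6,r4:5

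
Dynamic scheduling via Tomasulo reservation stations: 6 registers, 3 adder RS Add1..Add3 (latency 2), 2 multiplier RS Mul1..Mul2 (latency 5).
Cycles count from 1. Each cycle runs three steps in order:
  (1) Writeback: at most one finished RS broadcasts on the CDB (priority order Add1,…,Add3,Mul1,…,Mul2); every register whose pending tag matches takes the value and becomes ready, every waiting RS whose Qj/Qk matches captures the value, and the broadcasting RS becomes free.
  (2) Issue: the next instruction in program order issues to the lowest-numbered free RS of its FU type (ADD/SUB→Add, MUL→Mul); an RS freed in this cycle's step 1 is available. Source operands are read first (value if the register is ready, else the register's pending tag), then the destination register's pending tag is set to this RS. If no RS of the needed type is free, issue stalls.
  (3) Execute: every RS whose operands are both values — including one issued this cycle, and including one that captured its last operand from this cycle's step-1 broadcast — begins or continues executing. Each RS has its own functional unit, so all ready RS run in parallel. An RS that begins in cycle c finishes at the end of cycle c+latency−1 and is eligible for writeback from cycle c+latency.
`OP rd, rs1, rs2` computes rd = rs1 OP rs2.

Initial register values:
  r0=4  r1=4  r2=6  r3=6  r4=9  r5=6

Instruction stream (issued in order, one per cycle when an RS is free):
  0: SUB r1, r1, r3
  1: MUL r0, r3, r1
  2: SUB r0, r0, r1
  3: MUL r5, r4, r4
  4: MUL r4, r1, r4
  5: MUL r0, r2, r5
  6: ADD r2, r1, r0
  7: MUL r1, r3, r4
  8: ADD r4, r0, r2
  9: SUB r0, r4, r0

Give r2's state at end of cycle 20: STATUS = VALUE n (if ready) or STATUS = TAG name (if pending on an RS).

STATUS = VALUE 484

cycle 1: issue SUB r1<-Add1 // r0:4,r1:Add1,r2:6,r3:6,r4:9,r5:6
cycle 2: issue MUL r0<-Mul1 // r0:Mul1,r1:Add1,r2:6,r3:6,r4:9,r5:6
cycle 3: CDB Add1=-2; issue SUB r0<-Add1 // r0:Add1,r1:-2,r2:6,r3:6,r4:9,r5:6
cycle 4: issue MUL r5<-Mul2 // r0:Add1,r1:-2,r2:6,r3:6,r4:9,r5:Mul2
cycle 5: stall // r0:Add1,r1:-2,r2:6,r3:6,r4:9,r5:Mul2
cycle 6: stall // r0:Add1,r1:-2,r2:6,r3:6,r4:9,r5:Mul2
cycle 7: stall // r0:Add1,r1:-2,r2:6,r3:6,r4:9,r5:Mul2
cycle 8: CDB Mul1=-12; issue MUL r4<-Mul1 // r0:Add1,r1:-2,r2:6,r3:6,r4:Mul1,r5:Mul2
cycle 9: CDB Mul2=81; issue MUL r0<-Mul2 // r0:Mul2,r1:-2,r2:6,r3:6,r4:Mul1,r5:81
cycle 10: CDB Add1=-10; issue ADD r2<-Add1 // r0:Mul2,r1:-2,r2:Add1,r3:6,r4:Mul1,r5:81
cycle 11: stall // r0:Mul2,r1:-2,r2:Add1,r3:6,r4:Mul1,r5:81
cycle 12: stall // r0:Mul2,r1:-2,r2:Add1,r3:6,r4:Mul1,r5:81
cycle 13: CDB Mul1=-18; issue MUL r1<-Mul1 // r0:Mul2,r1:Mul1,r2:Add1,r3:6,r4:-18,r5:81
cycle 14: CDB Mul2=486; issue ADD r4<-Add2 // r0:486,r1:Mul1,r2:Add1,r3:6,r4:Add2,r5:81
cycle 15: issue SUB r0<-Add3 // r0:Add3,r1:Mul1,r2:Add1,r3:6,r4:Add2,r5:81
cycle 16: CDB Add1=484 // r0:Add3,r1:Mul1,r2:484,r3:6,r4:Add2,r5:81
cycle 17: - // r0:Add3,r1:Mul1,r2:484,r3:6,r4:Add2,r5:81
cycle 18: CDB Add2=970 // r0:Add3,r1:Mul1,r2:484,r3:6,r4:970,r5:81
cycle 19: CDB Mul1=-108 // r0:Add3,r1:-108,r2:484,r3:6,r4:970,r5:81
cycle 20: CDB Add3=484 // r0:484,r1:-108,r2:484,r3:6,r4:970,r5:81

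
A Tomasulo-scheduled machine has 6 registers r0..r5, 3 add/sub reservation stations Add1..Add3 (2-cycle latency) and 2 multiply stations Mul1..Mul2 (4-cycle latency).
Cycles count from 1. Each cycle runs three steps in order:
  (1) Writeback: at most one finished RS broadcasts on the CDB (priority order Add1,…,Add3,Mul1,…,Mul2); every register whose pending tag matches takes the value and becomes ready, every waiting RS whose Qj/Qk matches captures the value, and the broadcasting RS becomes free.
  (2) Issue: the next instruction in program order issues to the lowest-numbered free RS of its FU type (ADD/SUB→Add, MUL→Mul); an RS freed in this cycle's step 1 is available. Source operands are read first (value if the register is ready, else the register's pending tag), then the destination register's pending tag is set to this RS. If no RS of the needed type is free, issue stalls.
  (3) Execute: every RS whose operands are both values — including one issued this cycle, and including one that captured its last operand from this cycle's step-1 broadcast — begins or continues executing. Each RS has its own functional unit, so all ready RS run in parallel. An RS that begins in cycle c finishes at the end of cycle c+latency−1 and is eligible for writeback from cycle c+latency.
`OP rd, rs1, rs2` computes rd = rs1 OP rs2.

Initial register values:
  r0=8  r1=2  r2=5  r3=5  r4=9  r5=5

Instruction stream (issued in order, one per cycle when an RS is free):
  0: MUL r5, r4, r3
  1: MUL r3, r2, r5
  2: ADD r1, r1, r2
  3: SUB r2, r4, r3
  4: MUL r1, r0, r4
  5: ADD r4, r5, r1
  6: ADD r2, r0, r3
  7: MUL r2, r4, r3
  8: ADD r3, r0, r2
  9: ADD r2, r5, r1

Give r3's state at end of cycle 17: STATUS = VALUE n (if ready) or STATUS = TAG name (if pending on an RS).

STATUS = TAG Add1

  c1: issue MUL r5<-Mul1  regs: r0:8,r1:2,r2:5,r3:5,r4:9,r5:Mul1
  c2: issue MUL r3<-Mul2  regs: r0:8,r1:2,r2:5,r3:Mul2,r4:9,r5:Mul1
  c3: issue ADD r1<-Add1  regs: r0:8,r1:Add1,r2:5,r3:Mul2,r4:9,r5:Mul1
  c4: issue SUB r2<-Add2  regs: r0:8,r1:Add1,r2:Add2,r3:Mul2,r4:9,r5:Mul1
  c5: CDB Add1=7; stall  regs: r0:8,r1:7,r2:Add2,r3:Mul2,r4:9,r5:Mul1
  c6: CDB Mul1=45; issue MUL r1<-Mul1  regs: r0:8,r1:Mul1,r2:Add2,r3:Mul2,r4:9,r5:45
  c7: issue ADD r4<-Add1  regs: r0:8,r1:Mul1,r2:Add2,r3:Mul2,r4:Add1,r5:45
  c8: issue ADD r2<-Add3  regs: r0:8,r1:Mul1,r2:Add3,r3:Mul2,r4:Add1,r5:45
  c9: stall  regs: r0:8,r1:Mul1,r2:Add3,r3:Mul2,r4:Add1,r5:45
  c10: CDB Mul1=72; issue MUL r2<-Mul1  regs: r0:8,r1:72,r2:Mul1,r3:Mul2,r4:Add1,r5:45
  c11: CDB Mul2=225; stall  regs: r0:8,r1:72,r2:Mul1,r3:225,r4:Add1,r5:45
  c12: CDB Add1=117; issue ADD r3<-Add1  regs: r0:8,r1:72,r2:Mul1,r3:Add1,r4:117,r5:45
  c13: CDB Add2=-216; issue ADD r2<-Add2  regs: r0:8,r1:72,r2:Add2,r3:Add1,r4:117,r5:45
  c14: CDB Add3=233  regs: r0:8,r1:72,r2:Add2,r3:Add1,r4:117,r5:45
  c15: CDB Add2=117  regs: r0:8,r1:72,r2:117,r3:Add1,r4:117,r5:45
  c16: CDB Mul1=26325  regs: r0:8,r1:72,r2:117,r3:Add1,r4:117,r5:45
  c17: -  regs: r0:8,r1:72,r2:117,r3:Add1,r4:117,r5:45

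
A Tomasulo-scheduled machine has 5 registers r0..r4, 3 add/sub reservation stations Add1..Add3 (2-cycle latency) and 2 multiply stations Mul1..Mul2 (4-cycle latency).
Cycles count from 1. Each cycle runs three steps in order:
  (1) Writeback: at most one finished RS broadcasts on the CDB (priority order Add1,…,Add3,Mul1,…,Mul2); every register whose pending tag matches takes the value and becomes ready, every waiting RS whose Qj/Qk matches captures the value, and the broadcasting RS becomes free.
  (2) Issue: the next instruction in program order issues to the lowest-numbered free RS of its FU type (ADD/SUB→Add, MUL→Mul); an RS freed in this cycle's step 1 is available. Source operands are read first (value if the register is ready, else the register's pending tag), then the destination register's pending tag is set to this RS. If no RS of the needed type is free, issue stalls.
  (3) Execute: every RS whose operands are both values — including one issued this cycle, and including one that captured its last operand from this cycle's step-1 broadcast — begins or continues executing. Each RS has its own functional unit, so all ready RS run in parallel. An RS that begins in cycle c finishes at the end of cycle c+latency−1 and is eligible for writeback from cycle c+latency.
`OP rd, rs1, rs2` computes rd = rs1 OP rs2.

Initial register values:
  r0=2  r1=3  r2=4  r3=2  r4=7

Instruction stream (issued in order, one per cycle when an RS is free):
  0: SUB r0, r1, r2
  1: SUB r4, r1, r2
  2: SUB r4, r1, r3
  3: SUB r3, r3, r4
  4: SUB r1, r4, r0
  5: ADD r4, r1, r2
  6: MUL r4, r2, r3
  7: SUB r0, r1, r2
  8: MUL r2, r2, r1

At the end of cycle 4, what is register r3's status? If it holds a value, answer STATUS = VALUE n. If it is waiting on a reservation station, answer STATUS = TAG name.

cycle 1: issue SUB r0<-Add1 // r0:Add1,r1:3,r2:4,r3:2,r4:7
cycle 2: issue SUB r4<-Add2 // r0:Add1,r1:3,r2:4,r3:2,r4:Add2
cycle 3: CDB Add1=-1; issue SUB r4<-Add1 // r0:-1,r1:3,r2:4,r3:2,r4:Add1
cycle 4: CDB Add2=-1; issue SUB r3<-Add2 // r0:-1,r1:3,r2:4,r3:Add2,r4:Add1

STATUS = TAG Add2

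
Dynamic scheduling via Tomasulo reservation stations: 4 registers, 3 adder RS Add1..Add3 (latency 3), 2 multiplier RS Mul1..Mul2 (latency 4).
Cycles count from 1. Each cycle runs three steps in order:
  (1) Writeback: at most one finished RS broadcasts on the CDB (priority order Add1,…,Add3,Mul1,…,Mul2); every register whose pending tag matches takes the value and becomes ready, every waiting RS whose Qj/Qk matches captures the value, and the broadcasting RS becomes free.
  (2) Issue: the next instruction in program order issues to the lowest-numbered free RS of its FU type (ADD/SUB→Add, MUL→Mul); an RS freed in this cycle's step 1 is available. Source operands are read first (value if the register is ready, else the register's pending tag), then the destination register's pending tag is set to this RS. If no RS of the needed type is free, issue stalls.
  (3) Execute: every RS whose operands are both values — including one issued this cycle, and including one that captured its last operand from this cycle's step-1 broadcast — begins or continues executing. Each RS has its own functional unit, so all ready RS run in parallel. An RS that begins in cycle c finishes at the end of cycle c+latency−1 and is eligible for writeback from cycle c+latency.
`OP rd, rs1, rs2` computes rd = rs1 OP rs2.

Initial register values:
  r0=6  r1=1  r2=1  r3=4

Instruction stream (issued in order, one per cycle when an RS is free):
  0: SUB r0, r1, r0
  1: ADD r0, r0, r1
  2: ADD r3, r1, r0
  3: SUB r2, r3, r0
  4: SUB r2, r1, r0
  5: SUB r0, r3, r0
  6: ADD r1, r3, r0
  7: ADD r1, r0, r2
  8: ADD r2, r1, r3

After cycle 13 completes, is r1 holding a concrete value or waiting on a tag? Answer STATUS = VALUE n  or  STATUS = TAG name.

STATUS = TAG Add3

c1: issue SUB r0<-Add1 | r0:Add1,r1:1,r2:1,r3:4
c2: issue ADD r0<-Add2 | r0:Add2,r1:1,r2:1,r3:4
c3: issue ADD r3<-Add3 | r0:Add2,r1:1,r2:1,r3:Add3
c4: CDB Add1=-5; issue SUB r2<-Add1 | r0:Add2,r1:1,r2:Add1,r3:Add3
c5: stall | r0:Add2,r1:1,r2:Add1,r3:Add3
c6: stall | r0:Add2,r1:1,r2:Add1,r3:Add3
c7: CDB Add2=-4; issue SUB r2<-Add2 | r0:-4,r1:1,r2:Add2,r3:Add3
c8: stall | r0:-4,r1:1,r2:Add2,r3:Add3
c9: stall | r0:-4,r1:1,r2:Add2,r3:Add3
c10: CDB Add2=5; issue SUB r0<-Add2 | r0:Add2,r1:1,r2:5,r3:Add3
c11: CDB Add3=-3; issue ADD r1<-Add3 | r0:Add2,r1:Add3,r2:5,r3:-3
c12: stall | r0:Add2,r1:Add3,r2:5,r3:-3
c13: stall | r0:Add2,r1:Add3,r2:5,r3:-3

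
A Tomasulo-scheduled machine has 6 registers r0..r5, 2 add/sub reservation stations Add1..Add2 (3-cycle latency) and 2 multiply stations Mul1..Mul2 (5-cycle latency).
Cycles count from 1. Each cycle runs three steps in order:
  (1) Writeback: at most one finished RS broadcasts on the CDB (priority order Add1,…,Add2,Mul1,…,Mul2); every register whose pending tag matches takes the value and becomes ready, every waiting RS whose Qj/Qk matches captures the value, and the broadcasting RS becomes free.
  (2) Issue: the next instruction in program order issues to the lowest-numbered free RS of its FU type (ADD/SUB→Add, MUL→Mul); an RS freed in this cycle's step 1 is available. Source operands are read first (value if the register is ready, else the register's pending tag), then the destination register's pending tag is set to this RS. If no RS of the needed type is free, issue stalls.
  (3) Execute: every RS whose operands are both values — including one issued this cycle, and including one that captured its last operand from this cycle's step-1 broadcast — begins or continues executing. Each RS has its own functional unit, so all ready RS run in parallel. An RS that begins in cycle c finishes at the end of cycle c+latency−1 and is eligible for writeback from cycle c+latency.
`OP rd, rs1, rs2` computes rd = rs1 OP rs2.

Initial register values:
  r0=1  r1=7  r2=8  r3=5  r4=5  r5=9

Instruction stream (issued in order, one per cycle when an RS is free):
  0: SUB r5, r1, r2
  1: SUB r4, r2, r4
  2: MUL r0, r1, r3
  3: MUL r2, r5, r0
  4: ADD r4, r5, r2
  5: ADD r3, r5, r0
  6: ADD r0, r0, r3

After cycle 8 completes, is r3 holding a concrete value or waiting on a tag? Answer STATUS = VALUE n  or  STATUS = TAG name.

cycle 1: issue SUB r5<-Add1 // r0:1,r1:7,r2:8,r3:5,r4:5,r5:Add1
cycle 2: issue SUB r4<-Add2 // r0:1,r1:7,r2:8,r3:5,r4:Add2,r5:Add1
cycle 3: issue MUL r0<-Mul1 // r0:Mul1,r1:7,r2:8,r3:5,r4:Add2,r5:Add1
cycle 4: CDB Add1=-1; issue MUL r2<-Mul2 // r0:Mul1,r1:7,r2:Mul2,r3:5,r4:Add2,r5:-1
cycle 5: CDB Add2=3; issue ADD r4<-Add1 // r0:Mul1,r1:7,r2:Mul2,r3:5,r4:Add1,r5:-1
cycle 6: issue ADD r3<-Add2 // r0:Mul1,r1:7,r2:Mul2,r3:Add2,r4:Add1,r5:-1
cycle 7: stall // r0:Mul1,r1:7,r2:Mul2,r3:Add2,r4:Add1,r5:-1
cycle 8: CDB Mul1=35; stall // r0:35,r1:7,r2:Mul2,r3:Add2,r4:Add1,r5:-1

STATUS = TAG Add2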